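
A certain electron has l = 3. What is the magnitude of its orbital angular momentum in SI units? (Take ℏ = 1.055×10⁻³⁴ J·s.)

|L| = 3.655×10⁻³⁴ J·s

|L| = ℏ√(l(l+1)) = ℏ√(3·4) = 2√3 ℏ
Numerically, |L| = 3.464 × (1.055×10⁻³⁴ J·s) = 3.655×10⁻³⁴ J·s.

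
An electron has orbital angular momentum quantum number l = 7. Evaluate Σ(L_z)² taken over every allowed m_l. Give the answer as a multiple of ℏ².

Σ(L_z)² = 280 ℏ²

m_l ∈ {-7, -6, -5, -4, -3, -2, -1, 0, 1, 2, 3, 4, 5, 6, 7}.
Σ m_l² = l(l+1)(2l+1)/3 = 7·8·15/3 = 280.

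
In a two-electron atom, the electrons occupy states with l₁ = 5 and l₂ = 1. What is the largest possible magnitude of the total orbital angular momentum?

The total orbital quantum number L ranges from |l₁ − l₂| to l₁ + l₂ in integer steps.
Allowed values: L = 4, 5, 6.
The largest magnitude corresponds to L = 6: |L_tot| = ℏ√(6·7) = √42 ℏ.

|L_tot|_max = √42 ℏ ≈ 6.481ℏ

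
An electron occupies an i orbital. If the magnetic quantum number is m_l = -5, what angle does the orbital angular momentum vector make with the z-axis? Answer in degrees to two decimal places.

θ ≈ 140.49°

For an i orbital, l = 6.
|L| = ℏ√(l(l+1)) = √42 ℏ.
L_z = m_l ℏ = −5ℏ.
cos θ = L_z/|L| = -5/√42, so θ ≈ 140.49°.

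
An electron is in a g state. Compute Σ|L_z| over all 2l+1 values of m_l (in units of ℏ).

Σ|L_z| = 20 ℏ

A g state has l = 4.
m_l ∈ {-4, -3, -2, -1, 0, 1, 2, 3, 4}.
Σ|m_l| = l(l+1) = 20.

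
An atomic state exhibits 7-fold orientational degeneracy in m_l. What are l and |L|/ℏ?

Since there are 2l+1 = 7 values of m_l, l = 3.
|L| = ℏ√(l(l+1)) = ℏ√(3·4) = 2√3 ℏ.

l = 3, |L| = 2√3 ℏ ≈ 3.464ℏ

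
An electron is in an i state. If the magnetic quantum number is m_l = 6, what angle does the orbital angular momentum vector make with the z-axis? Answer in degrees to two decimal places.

θ ≈ 22.21°

For an i orbital, l = 6.
|L|² = l(l+1)ℏ² = 42ℏ², so |L| = √42 ℏ.
L_z = m_l ℏ = 6ℏ.
cos θ = L_z/|L| = 6/√42, so θ ≈ 22.21°.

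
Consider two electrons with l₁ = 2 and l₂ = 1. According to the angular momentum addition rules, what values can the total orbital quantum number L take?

L = 1, 2, 3

By the triangle rule, |l₁ − l₂| ≤ L ≤ l₁ + l₂.
Allowed values: L = 1, 2, 3.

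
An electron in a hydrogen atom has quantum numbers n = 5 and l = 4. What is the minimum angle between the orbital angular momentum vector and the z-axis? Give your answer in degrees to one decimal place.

θ_min ≈ 26.6°

|L|² = l(l+1)ℏ² = 20ℏ², so |L| = 2√5 ℏ.
The smallest angle corresponds to the largest L_z, i.e. m_l = l = 4, giving L_z = 4ℏ.
cos θ_min = 4/√20, so θ_min ≈ 26.6°.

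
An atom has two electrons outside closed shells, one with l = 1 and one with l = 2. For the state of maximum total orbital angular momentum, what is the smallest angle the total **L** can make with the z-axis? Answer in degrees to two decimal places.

Angular momentum addition gives L = |l₁ − l₂|, …, l₁ + l₂.
L ∈ {1, 2, 3}.
The maximum is L = 3, with |L_tot| = ℏ√(3·4) = 2√3 ℏ.
The minimum angle with z is arccos(3/√12) ≈ 30.00°.

θ_min ≈ 30.00°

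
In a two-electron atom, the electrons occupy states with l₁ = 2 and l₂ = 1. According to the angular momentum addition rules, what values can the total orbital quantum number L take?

The total orbital quantum number L ranges from |l₁ − l₂| to l₁ + l₂ in integer steps.
L ∈ {1, 2, 3}.

L = 1, 2, 3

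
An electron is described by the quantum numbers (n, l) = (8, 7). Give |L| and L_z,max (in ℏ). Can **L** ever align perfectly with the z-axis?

|L| = 2√14 ℏ ≈ 7.4833ℏ, while L_z,max = lℏ = 7ℏ.
Since |L| > L_z,max, the vector can never point exactly along z; the closest it comes is θ_min = arccos(7/√56) ≈ 20.7°.

No: L_z,max = 7ℏ < |L| = 2√14 ℏ ≈ 7.483ℏ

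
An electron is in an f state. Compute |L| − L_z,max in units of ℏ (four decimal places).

|L| − L_z,max ≈ 0.4641ℏ

The letter f corresponds to l = 3.
|L| = 2√3 ℏ ≈ 3.4641ℏ, while L_z,max = lℏ = 3ℏ.
The difference is (2√3 − 3)ℏ ≈ 0.4641ℏ.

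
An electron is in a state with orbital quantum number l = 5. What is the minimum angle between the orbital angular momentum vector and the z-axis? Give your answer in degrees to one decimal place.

θ_min ≈ 24.1°

|L|² = l(l+1)ℏ² = 30ℏ², so |L| = √30 ℏ.
The smallest angle corresponds to the largest L_z, i.e. m_l = l = 5, giving L_z = 5ℏ.
cos θ_min = 5/√30, so θ_min ≈ 24.1°.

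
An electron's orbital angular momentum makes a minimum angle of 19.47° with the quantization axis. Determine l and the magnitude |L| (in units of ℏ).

l = 8, |L| = 6√2 ℏ ≈ 8.485ℏ

At minimum angle, m_l = l, so cos θ = l/√(l(l+1)); cos²θ = l/(l+1) = 0.8889.
Thus l = 0.8889/(1 − 0.8889) ≈ 8.
Then |L| = ℏ√(8·9) = 6√2 ℏ.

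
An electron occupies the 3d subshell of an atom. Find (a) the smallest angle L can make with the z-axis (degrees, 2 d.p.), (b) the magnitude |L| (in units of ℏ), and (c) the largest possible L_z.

The 3d subshell has l = 2.
cos θ_min = 2/√6, so θ_min ≈ 35.26°.
|L| = ℏ√(2·3) = √6 ℏ ≈ 2.449ℏ.
L_z,max = lℏ = 2ℏ.

θ_min ≈ 35.26°; |L| = √6 ℏ ≈ 2.449ℏ; L_z,max = 2ℏ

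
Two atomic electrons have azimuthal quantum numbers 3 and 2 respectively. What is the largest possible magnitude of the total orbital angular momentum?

|L_tot|_max = √30 ℏ ≈ 5.477ℏ

Angular momentum addition gives L = |l₁ − l₂|, …, l₁ + l₂.
Allowed values: L = 1, 2, 3, 4, 5.
The largest magnitude corresponds to L = 5: |L_tot| = ℏ√(5·6) = √30 ℏ.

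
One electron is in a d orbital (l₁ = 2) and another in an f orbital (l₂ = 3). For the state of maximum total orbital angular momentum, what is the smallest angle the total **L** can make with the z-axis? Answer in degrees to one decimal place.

θ_min ≈ 24.1°

Angular momentum addition gives L = |l₁ − l₂|, …, l₁ + l₂.
Allowed values: L = 1, 2, 3, 4, 5.
The maximum is L = 5, with |L_tot| = ℏ√(5·6) = √30 ℏ.
The minimum angle with z is arccos(5/√30) ≈ 24.1°.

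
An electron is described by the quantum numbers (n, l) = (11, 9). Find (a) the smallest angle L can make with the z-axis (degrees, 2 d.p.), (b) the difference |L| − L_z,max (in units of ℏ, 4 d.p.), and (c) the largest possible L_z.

cos θ_min = 9/√90, so θ_min ≈ 18.43°.
|L| − L_z,max = (3√10 − 9)ℏ ≈ 0.4868ℏ.
L_z,max = lℏ = 9ℏ.

θ_min ≈ 18.43°; |L|−L_z,max ≈ 0.4868ℏ; L_z,max = 9ℏ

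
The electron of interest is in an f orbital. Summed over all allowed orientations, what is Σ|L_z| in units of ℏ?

Σ|L_z| = 12 ℏ

For an f orbital, l = 3.
m_l ∈ {-3, -2, -1, 0, 1, 2, 3}.
Σ|m_l| = 2·3(3+1)/2 = 12.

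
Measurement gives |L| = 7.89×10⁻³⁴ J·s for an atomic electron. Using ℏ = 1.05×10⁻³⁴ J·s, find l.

Dividing by ℏ: |L|/ℏ ≈ 7.514.
l(l+1) ≈ 7.514² ≈ 56.46, so l = 7.

l = 7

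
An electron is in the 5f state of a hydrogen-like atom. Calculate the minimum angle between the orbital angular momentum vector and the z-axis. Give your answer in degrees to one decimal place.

5f means n = 5, l = 3.
|L|² = l(l+1)ℏ² = 12ℏ², so |L| = 2√3 ℏ.
The smallest angle corresponds to the largest L_z, i.e. m_l = l = 3, giving L_z = 3ℏ.
cos θ_min = 3/√12, so θ_min ≈ 30.0°.

θ_min ≈ 30.0°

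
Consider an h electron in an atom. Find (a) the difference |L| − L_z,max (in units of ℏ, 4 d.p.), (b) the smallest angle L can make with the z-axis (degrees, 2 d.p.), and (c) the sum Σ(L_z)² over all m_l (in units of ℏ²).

|L|−L_z,max ≈ 0.4772ℏ; θ_min ≈ 24.09°; Σ(L_z)² = 110 ℏ²

The letter h corresponds to l = 5.
|L| − L_z,max = (√30 − 5)ℏ ≈ 0.4772ℏ.
cos θ_min = 5/√30, so θ_min ≈ 24.09°.
Σ m_l² = 110, so Σ(L_z)² = 110 ℏ².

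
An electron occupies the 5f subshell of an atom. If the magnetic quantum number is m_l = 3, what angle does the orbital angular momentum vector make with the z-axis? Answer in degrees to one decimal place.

θ ≈ 30.0°

The 5f subshell has l = 3.
|L| = √(l(l+1)) ℏ = 2√3 ℏ.
L_z = m_l ℏ = 3ℏ.
cos θ = L_z/|L| = 3/√12, so θ ≈ 30.0°.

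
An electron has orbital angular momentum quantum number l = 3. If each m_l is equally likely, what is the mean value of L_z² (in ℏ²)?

The allowed m_l values are -3, -2, -1, 0, 1, 2, 3.
⟨L_z²⟩ = ℏ²·(Σ m_l²)/(2l+1) = ℏ²·28/7 = 4ℏ².

⟨L_z²⟩ = 4 ℏ²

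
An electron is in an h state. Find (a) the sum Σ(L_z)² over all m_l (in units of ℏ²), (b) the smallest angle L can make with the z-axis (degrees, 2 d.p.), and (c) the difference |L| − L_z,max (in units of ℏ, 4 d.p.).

Σ(L_z)² = 110 ℏ²; θ_min ≈ 24.09°; |L|−L_z,max ≈ 0.4772ℏ

The letter h corresponds to l = 5.
Σ m_l² = 110, so Σ(L_z)² = 110 ℏ².
cos θ_min = 5/√30, so θ_min ≈ 24.09°.
|L| − L_z,max = (√30 − 5)ℏ ≈ 0.4772ℏ.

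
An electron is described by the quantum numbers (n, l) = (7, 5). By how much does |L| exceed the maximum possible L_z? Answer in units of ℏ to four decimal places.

|L| − L_z,max ≈ 0.4772ℏ

|L| = √30 ℏ ≈ 5.4772ℏ, while L_z,max = lℏ = 5ℏ.
The difference is (√30 − 5)ℏ ≈ 0.4772ℏ.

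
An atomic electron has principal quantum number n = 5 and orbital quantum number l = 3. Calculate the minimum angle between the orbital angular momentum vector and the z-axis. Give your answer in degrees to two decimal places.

θ_min ≈ 30.00°

|L|² = l(l+1)ℏ² = 12ℏ², so |L| = 2√3 ℏ.
The smallest angle corresponds to the largest L_z, i.e. m_l = l = 3, giving L_z = 3ℏ.
cos θ_min = 3/√12, so θ_min ≈ 30.00°.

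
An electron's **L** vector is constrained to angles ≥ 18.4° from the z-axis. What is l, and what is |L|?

cos²θ_min = l/(l+1) = 0.9004.
l = cos²θ/sin²θ ≈ 9.
Then |L| = ℏ√(9·10) = 3√10 ℏ.

l = 9, |L| = 3√10 ℏ ≈ 9.487ℏ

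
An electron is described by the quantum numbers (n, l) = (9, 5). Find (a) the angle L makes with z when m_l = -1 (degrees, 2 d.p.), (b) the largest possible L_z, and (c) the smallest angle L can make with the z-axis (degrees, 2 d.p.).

θ(m_l=-1) ≈ 100.52°; L_z,max = 5ℏ; θ_min ≈ 24.09°

For m_l = -1: cos θ = -1/√30, θ ≈ 100.52°.
L_z,max = lℏ = 5ℏ.
cos θ_min = 5/√30, so θ_min ≈ 24.09°.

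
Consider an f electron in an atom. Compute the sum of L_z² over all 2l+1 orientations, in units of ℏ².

Σ(L_z)² = 28 ℏ²

The letter f corresponds to l = 3.
m_l runs from −3 to 3, i.e. {-3, -2, -1, 0, 1, 2, 3}.
Σ m_l² = 2·(1 + 4 + 9) = 28.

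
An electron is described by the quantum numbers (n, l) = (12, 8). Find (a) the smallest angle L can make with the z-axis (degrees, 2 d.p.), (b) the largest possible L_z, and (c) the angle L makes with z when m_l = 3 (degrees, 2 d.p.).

cos θ_min = 8/√72, so θ_min ≈ 19.47°.
L_z,max = lℏ = 8ℏ.
For m_l = 3: cos θ = 3/√72, θ ≈ 69.30°.

θ_min ≈ 19.47°; L_z,max = 8ℏ; θ(m_l=3) ≈ 69.30°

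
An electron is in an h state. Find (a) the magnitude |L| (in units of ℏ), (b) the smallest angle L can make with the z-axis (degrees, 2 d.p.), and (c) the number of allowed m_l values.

|L| = √30 ℏ ≈ 5.477ℏ; θ_min ≈ 24.09°; 11 values

An h state has l = 5.
|L| = ℏ√(5·6) = √30 ℏ ≈ 5.477ℏ.
cos θ_min = 5/√30, so θ_min ≈ 24.09°.
There are 2l+1 = 11 values of m_l.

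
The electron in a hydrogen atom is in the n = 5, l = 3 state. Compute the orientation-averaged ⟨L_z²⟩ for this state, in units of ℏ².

⟨L_z²⟩ = 4 ℏ²

m_l runs from −3 to 3, i.e. {-3, -2, -1, 0, 1, 2, 3}.
Average of L_z² over 7 states: 28/7 ℏ² = 4 ℏ².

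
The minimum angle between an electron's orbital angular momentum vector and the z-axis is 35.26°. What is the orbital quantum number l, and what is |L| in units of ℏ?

cos θ_min = l/√(l(l+1)) = √(l/(l+1)), so l/(l+1) = cos²(35.26°) = 0.6667.
l = cos²θ/sin²θ ≈ 2.
Then |L| = ℏ√(2·3) = √6 ℏ.

l = 2, |L| = √6 ℏ ≈ 2.449ℏ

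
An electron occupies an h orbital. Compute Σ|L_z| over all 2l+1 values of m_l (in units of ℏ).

Σ|L_z| = 30 ℏ

An h state has l = 5.
m_l runs from −5 to 5, i.e. {-5, -4, -3, -2, -1, 0, 1, 2, 3, 4, 5}.
Σ|m_l| = l(l+1) = 30.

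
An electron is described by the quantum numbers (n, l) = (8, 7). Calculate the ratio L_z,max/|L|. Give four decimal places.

|L| = 2√14 ℏ ≈ 7.4833ℏ, while L_z,max = lℏ = 7ℏ.
L_z,max/|L| = 7/√56 = 0.9354.

L_z,max/|L| = 0.9354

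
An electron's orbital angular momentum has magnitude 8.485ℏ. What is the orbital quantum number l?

l = 8

(|L|/ℏ)² = l(l+1) = 72.
Solving: l = 8.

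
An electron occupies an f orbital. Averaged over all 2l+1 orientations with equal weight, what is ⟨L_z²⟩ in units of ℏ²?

F corresponds to l = 3.
m_l runs from −3 to 3, i.e. {-3, -2, -1, 0, 1, 2, 3}.
⟨L_z²⟩ = ℏ²·(Σ m_l²)/(2l+1) = ℏ²·28/7 = 4ℏ².

⟨L_z²⟩ = 4 ℏ²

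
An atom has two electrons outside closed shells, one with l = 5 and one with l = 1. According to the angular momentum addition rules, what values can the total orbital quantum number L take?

L = 4, 5, 6

Angular momentum addition gives L = |l₁ − l₂|, …, l₁ + l₂.
Allowed values: L = 4, 5, 6.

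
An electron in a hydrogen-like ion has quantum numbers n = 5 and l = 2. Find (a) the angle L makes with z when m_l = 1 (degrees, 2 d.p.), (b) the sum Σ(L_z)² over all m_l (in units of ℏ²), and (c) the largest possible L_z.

For m_l = 1: cos θ = 1/√6, θ ≈ 65.91°.
Σ m_l² = 10, so Σ(L_z)² = 10 ℏ².
L_z,max = lℏ = 2ℏ.

θ(m_l=1) ≈ 65.91°; Σ(L_z)² = 10 ℏ²; L_z,max = 2ℏ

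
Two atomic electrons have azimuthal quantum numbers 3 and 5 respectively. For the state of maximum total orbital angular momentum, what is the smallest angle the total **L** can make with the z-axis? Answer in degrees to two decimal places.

By the triangle rule, |l₁ − l₂| ≤ L ≤ l₁ + l₂.
So L can be 2, 3, 4, 5, 6, 7, 8.
The maximum is L = 8, with |L_tot| = ℏ√(8·9) = 6√2 ℏ.
The minimum angle with z is arccos(8/√72) ≈ 19.47°.

θ_min ≈ 19.47°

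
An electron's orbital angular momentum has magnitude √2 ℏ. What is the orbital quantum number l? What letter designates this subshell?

l = 1 (p orbital)

Since |L|² = l(l+1)ℏ², l(l+1) = 2.
The positive root is l = 1.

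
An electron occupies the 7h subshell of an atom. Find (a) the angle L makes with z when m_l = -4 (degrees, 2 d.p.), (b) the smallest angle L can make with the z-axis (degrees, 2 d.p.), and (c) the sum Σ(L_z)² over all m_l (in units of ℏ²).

7h means n = 7, l = 5.
For m_l = -4: cos θ = -4/√30, θ ≈ 136.91°.
cos θ_min = 5/√30, so θ_min ≈ 24.09°.
Σ m_l² = 110, so Σ(L_z)² = 110 ℏ².

θ(m_l=-4) ≈ 136.91°; θ_min ≈ 24.09°; Σ(L_z)² = 110 ℏ²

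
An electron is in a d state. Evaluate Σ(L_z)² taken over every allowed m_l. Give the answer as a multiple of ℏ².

Σ(L_z)² = 10 ℏ²

A d state has l = 2.
m_l ∈ {-2, -1, 0, 1, 2}.
Σ m_l² = 2·(1 + 4) = 10.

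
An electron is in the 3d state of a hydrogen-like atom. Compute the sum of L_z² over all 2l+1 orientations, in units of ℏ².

3d means n = 3, l = 2.
m_l runs from −2 to 2, i.e. {-2, -1, 0, 1, 2}.
Σ m_l² = l(l+1)(2l+1)/3 = 2·3·5/3 = 10.

Σ(L_z)² = 10 ℏ²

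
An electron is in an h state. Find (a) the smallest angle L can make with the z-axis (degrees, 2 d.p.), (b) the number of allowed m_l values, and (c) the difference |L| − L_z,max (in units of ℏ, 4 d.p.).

H corresponds to l = 5.
cos θ_min = 5/√30, so θ_min ≈ 24.09°.
There are 2l+1 = 11 values of m_l.
|L| − L_z,max = (√30 − 5)ℏ ≈ 0.4772ℏ.

θ_min ≈ 24.09°; 11 values; |L|−L_z,max ≈ 0.4772ℏ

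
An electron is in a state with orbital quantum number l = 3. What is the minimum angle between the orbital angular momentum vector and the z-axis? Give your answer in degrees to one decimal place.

|L| = ℏ√(l(l+1)) = 2√3 ℏ.
The smallest angle corresponds to the largest L_z, i.e. m_l = l = 3, giving L_z = 3ℏ.
cos θ_min = 3/√12, so θ_min ≈ 30.0°.

θ_min ≈ 30.0°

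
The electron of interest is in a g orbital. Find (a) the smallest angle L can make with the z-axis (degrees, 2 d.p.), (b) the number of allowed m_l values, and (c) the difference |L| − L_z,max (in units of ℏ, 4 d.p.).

A g state has l = 4.
cos θ_min = 4/√20, so θ_min ≈ 26.57°.
There are 2l+1 = 9 values of m_l.
|L| − L_z,max = (2√5 − 4)ℏ ≈ 0.4721ℏ.

θ_min ≈ 26.57°; 9 values; |L|−L_z,max ≈ 0.4721ℏ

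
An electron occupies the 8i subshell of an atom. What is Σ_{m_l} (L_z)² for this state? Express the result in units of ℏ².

Σ(L_z)² = 182 ℏ²

For 8i, l = 6.
m_l runs from −6 to 6, i.e. {-6, -5, -4, -3, -2, -1, 0, 1, 2, 3, 4, 5, 6}.
Summing m² from −6 to 6: Σ m_l² = 182.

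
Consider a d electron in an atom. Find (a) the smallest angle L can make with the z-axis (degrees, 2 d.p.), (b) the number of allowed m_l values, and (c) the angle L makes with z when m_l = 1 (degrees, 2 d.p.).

A d state has l = 2.
cos θ_min = 2/√6, so θ_min ≈ 35.26°.
There are 2l+1 = 5 values of m_l.
For m_l = 1: cos θ = 1/√6, θ ≈ 65.91°.

θ_min ≈ 35.26°; 5 values; θ(m_l=1) ≈ 65.91°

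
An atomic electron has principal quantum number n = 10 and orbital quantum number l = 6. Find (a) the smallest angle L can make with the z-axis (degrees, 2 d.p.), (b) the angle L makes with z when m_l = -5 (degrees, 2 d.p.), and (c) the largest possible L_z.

θ_min ≈ 22.21°; θ(m_l=-5) ≈ 140.49°; L_z,max = 6ℏ

cos θ_min = 6/√42, so θ_min ≈ 22.21°.
For m_l = -5: cos θ = -5/√42, θ ≈ 140.49°.
L_z,max = lℏ = 6ℏ.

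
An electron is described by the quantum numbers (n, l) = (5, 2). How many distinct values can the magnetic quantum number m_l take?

5

The number of m_l values is 2l + 1 = 2·2 + 1 = 5.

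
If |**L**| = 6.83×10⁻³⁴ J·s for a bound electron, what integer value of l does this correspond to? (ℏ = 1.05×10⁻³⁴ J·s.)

l = 6

In units of ℏ, |L| ≈ 6.505.
(|L|/ℏ)² = l(l+1) ≈ 42.31 ⇒ l = 6.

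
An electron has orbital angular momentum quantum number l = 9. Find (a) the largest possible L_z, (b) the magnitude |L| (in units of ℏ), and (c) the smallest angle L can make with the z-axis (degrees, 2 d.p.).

L_z,max = 9ℏ; |L| = 3√10 ℏ ≈ 9.487ℏ; θ_min ≈ 18.43°

L_z,max = lℏ = 9ℏ.
|L| = ℏ√(9·10) = 3√10 ℏ ≈ 9.487ℏ.
cos θ_min = 9/√90, so θ_min ≈ 18.43°.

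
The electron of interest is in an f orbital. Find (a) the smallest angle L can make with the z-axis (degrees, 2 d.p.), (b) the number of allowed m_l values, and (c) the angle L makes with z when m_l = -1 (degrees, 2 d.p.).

F corresponds to l = 3.
cos θ_min = 3/√12, so θ_min ≈ 30.00°.
There are 2l+1 = 7 values of m_l.
For m_l = -1: cos θ = -1/√12, θ ≈ 106.78°.

θ_min ≈ 30.00°; 7 values; θ(m_l=-1) ≈ 106.78°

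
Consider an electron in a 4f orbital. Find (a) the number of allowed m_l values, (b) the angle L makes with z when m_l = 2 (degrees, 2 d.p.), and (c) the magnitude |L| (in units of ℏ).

For 4f, l = 3.
There are 2l+1 = 7 values of m_l.
For m_l = 2: cos θ = 2/√12, θ ≈ 54.74°.
|L| = ℏ√(3·4) = 2√3 ℏ ≈ 3.464ℏ.

7 values; θ(m_l=2) ≈ 54.74°; |L| = 2√3 ℏ ≈ 3.464ℏ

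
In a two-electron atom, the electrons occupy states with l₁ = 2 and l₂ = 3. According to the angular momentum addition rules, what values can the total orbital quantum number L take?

L = 1, 2, 3, 4, 5

Angular momentum addition gives L = |l₁ − l₂|, …, l₁ + l₂.
So L can be 1, 2, 3, 4, 5.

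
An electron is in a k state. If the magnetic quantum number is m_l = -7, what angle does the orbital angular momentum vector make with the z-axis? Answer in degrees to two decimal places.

θ ≈ 159.30°

For a k orbital, l = 7.
|L| = √(l(l+1)) ℏ = 2√14 ℏ.
L_z = m_l ℏ = −7ℏ.
cos θ = L_z/|L| = -7/√56, so θ ≈ 159.30°.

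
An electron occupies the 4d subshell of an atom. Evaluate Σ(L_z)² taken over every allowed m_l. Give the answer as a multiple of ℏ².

4d means n = 4, l = 2.
The allowed m_l values are -2, -1, 0, 1, 2.
Σ m_l² = l(l+1)(2l+1)/3 = 2·3·5/3 = 10.

Σ(L_z)² = 10 ℏ²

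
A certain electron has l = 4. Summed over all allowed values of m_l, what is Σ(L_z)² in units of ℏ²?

Σ(L_z)² = 60 ℏ²

The allowed m_l values are -4, -3, -2, -1, 0, 1, 2, 3, 4.
Summing m² from −4 to 4: Σ m_l² = 60.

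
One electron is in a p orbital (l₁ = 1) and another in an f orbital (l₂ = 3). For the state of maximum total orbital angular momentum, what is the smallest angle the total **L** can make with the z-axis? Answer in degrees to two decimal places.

θ_min ≈ 26.57°

L runs from |1 − 3| = 2 to 1 + 3 = 4.
L ∈ {2, 3, 4}.
The maximum is L = 4, with |L_tot| = ℏ√(4·5) = 2√5 ℏ.
The minimum angle with z is arccos(4/√20) ≈ 26.57°.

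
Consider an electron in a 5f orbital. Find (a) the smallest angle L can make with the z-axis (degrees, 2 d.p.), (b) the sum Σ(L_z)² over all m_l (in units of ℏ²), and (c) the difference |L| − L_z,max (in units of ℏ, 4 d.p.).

θ_min ≈ 30.00°; Σ(L_z)² = 28 ℏ²; |L|−L_z,max ≈ 0.4641ℏ

5f means n = 5, l = 3.
cos θ_min = 3/√12, so θ_min ≈ 30.00°.
Σ m_l² = 28, so Σ(L_z)² = 28 ℏ².
|L| − L_z,max = (2√3 − 3)ℏ ≈ 0.4641ℏ.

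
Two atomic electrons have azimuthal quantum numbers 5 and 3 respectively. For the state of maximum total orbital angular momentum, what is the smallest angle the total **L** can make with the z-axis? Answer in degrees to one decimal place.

The total orbital quantum number L ranges from |l₁ − l₂| to l₁ + l₂ in integer steps.
Allowed values: L = 2, 3, 4, 5, 6, 7, 8.
The maximum is L = 8, with |L_tot| = ℏ√(8·9) = 6√2 ℏ.
The minimum angle with z is arccos(8/√72) ≈ 19.5°.

θ_min ≈ 19.5°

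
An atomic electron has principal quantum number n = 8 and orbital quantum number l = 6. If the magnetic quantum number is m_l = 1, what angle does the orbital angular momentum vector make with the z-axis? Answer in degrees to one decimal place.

|L| = √(l(l+1)) ℏ = √42 ℏ.
L_z = m_l ℏ = 1ℏ.
cos θ = L_z/|L| = 1/√42, so θ ≈ 81.1°.

θ ≈ 81.1°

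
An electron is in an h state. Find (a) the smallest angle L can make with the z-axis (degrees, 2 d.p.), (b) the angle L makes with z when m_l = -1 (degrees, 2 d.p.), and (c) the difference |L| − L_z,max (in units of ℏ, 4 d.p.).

The letter h corresponds to l = 5.
cos θ_min = 5/√30, so θ_min ≈ 24.09°.
For m_l = -1: cos θ = -1/√30, θ ≈ 100.52°.
|L| − L_z,max = (√30 − 5)ℏ ≈ 0.4772ℏ.

θ_min ≈ 24.09°; θ(m_l=-1) ≈ 100.52°; |L|−L_z,max ≈ 0.4772ℏ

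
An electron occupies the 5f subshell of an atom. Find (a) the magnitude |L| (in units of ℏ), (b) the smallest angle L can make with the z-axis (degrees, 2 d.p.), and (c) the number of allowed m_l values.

For 5f, l = 3.
|L| = ℏ√(3·4) = 2√3 ℏ ≈ 3.464ℏ.
cos θ_min = 3/√12, so θ_min ≈ 30.00°.
There are 2l+1 = 7 values of m_l.

|L| = 2√3 ℏ ≈ 3.464ℏ; θ_min ≈ 30.00°; 7 values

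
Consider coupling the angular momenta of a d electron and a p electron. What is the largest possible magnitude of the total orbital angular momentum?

L runs from |2 − 1| = 1 to 2 + 1 = 3.
L ∈ {1, 2, 3}.
The largest magnitude corresponds to L = 3: |L_tot| = ℏ√(3·4) = 2√3 ℏ.

|L_tot|_max = 2√3 ℏ ≈ 3.464ℏ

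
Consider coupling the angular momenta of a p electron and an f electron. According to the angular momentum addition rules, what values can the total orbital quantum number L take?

Angular momentum addition gives L = |l₁ − l₂|, …, l₁ + l₂.
Allowed values: L = 2, 3, 4.

L = 2, 3, 4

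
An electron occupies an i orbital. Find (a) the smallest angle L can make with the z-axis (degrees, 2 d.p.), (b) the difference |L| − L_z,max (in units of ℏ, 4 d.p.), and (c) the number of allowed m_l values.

An i state has l = 6.
cos θ_min = 6/√42, so θ_min ≈ 22.21°.
|L| − L_z,max = (√42 − 6)ℏ ≈ 0.4807ℏ.
There are 2l+1 = 13 values of m_l.

θ_min ≈ 22.21°; |L|−L_z,max ≈ 0.4807ℏ; 13 values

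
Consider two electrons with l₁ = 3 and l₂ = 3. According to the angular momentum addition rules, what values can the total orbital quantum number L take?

The total orbital quantum number L ranges from |l₁ − l₂| to l₁ + l₂ in integer steps.
So L can be 0, 1, 2, 3, 4, 5, 6.

L = 0, 1, 2, 3, 4, 5, 6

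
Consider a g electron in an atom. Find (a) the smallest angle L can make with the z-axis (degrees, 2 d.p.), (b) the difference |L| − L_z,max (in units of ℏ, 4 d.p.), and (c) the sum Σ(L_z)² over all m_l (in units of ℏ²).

θ_min ≈ 26.57°; |L|−L_z,max ≈ 0.4721ℏ; Σ(L_z)² = 60 ℏ²

A g state has l = 4.
cos θ_min = 4/√20, so θ_min ≈ 26.57°.
|L| − L_z,max = (2√5 − 4)ℏ ≈ 0.4721ℏ.
Σ m_l² = 60, so Σ(L_z)² = 60 ℏ².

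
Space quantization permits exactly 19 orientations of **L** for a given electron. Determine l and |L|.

l = 9, |L| = 3√10 ℏ ≈ 9.487ℏ

Since there are 2l+1 = 19 values of m_l, l = 9.
|L| = ℏ√(l(l+1)) = ℏ√(9·10) = 3√10 ℏ.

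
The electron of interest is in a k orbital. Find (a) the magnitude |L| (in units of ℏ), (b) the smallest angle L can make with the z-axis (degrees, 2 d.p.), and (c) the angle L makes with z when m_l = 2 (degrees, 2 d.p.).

The letter k corresponds to l = 7.
|L| = ℏ√(7·8) = 2√14 ℏ ≈ 7.483ℏ.
cos θ_min = 7/√56, so θ_min ≈ 20.70°.
For m_l = 2: cos θ = 2/√56, θ ≈ 74.50°.

|L| = 2√14 ℏ ≈ 7.483ℏ; θ_min ≈ 20.70°; θ(m_l=2) ≈ 74.50°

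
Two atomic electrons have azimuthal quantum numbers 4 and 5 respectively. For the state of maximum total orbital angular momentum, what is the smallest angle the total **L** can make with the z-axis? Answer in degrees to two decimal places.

θ_min ≈ 18.43°

The total orbital quantum number L ranges from |l₁ − l₂| to l₁ + l₂ in integer steps.
So L can be 1, 2, 3, 4, 5, 6, 7, 8, 9.
The maximum is L = 9, with |L_tot| = ℏ√(9·10) = 3√10 ℏ.
The minimum angle with z is arccos(9/√90) ≈ 18.43°.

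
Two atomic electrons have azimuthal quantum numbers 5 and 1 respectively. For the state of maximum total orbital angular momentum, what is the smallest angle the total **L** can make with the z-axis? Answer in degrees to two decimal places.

The total orbital quantum number L ranges from |l₁ − l₂| to l₁ + l₂ in integer steps.
L ∈ {4, 5, 6}.
The maximum is L = 6, with |L_tot| = ℏ√(6·7) = √42 ℏ.
The minimum angle with z is arccos(6/√42) ≈ 22.21°.

θ_min ≈ 22.21°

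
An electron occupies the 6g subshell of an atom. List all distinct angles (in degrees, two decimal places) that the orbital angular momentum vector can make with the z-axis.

6g means n = 6, l = 4.
|L|² = l(l+1)ℏ² = 20ℏ², so |L| = 2√5 ℏ.
cos θ = m_l/√20 for each m_l ∈ {-4, -3, -2, -1, 0, 1, 2, 3, 4}.

θ ∈ {26.57°, 47.87°, 63.43°, 77.08°, 90.00°, 102.92°, 116.57°, 132.13°, 153.43°}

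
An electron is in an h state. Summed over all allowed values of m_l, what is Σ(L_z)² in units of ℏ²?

The letter h corresponds to l = 5.
m_l runs from −5 to 5, i.e. {-5, -4, -3, -2, -1, 0, 1, 2, 3, 4, 5}.
Σ m_l² = 2·(1 + 4 + 9 + 16 + 25) = 110.

Σ(L_z)² = 110 ℏ²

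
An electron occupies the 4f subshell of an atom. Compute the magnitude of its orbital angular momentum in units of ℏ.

|L| = 2√3 ℏ ≈ 3.464ℏ

For 4f, l = 3.
|L| = ℏ√(l(l+1)) = ℏ√(3·4) = 2√3 ℏ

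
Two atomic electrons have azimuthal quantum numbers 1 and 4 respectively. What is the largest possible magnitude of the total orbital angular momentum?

|L_tot|_max = √30 ℏ ≈ 5.477ℏ

The total orbital quantum number L ranges from |l₁ − l₂| to l₁ + l₂ in integer steps.
L ∈ {3, 4, 5}.
The largest magnitude corresponds to L = 5: |L_tot| = ℏ√(5·6) = √30 ℏ.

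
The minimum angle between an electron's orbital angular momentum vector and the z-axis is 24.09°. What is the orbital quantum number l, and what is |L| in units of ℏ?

l = 5, |L| = √30 ℏ ≈ 5.477ℏ

cos θ_min = l/√(l(l+1)) = √(l/(l+1)), so l/(l+1) = cos²(24.09°) = 0.8334.
Solving: l = 5.
Then |L| = ℏ√(5·6) = √30 ℏ.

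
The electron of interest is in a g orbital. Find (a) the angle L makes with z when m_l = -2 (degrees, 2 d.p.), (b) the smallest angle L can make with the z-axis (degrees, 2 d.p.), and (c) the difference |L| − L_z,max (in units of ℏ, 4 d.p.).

θ(m_l=-2) ≈ 116.57°; θ_min ≈ 26.57°; |L|−L_z,max ≈ 0.4721ℏ

A g state has l = 4.
For m_l = -2: cos θ = -2/√20, θ ≈ 116.57°.
cos θ_min = 4/√20, so θ_min ≈ 26.57°.
|L| − L_z,max = (2√5 − 4)ℏ ≈ 0.4721ℏ.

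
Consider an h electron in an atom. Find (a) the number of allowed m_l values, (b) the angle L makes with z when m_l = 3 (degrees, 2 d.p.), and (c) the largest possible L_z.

11 values; θ(m_l=3) ≈ 56.79°; L_z,max = 5ℏ

An h state has l = 5.
There are 2l+1 = 11 values of m_l.
For m_l = 3: cos θ = 3/√30, θ ≈ 56.79°.
L_z,max = lℏ = 5ℏ.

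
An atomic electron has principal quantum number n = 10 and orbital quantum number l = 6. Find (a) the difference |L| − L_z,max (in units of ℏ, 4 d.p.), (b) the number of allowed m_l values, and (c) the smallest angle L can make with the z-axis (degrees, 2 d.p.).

|L| − L_z,max = (√42 − 6)ℏ ≈ 0.4807ℏ.
There are 2l+1 = 13 values of m_l.
cos θ_min = 6/√42, so θ_min ≈ 22.21°.

|L|−L_z,max ≈ 0.4807ℏ; 13 values; θ_min ≈ 22.21°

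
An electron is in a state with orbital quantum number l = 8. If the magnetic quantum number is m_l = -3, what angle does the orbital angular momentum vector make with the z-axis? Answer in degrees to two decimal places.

|L|² = l(l+1)ℏ² = 72ℏ², so |L| = 6√2 ℏ.
L_z = m_l ℏ = −3ℏ.
cos θ = L_z/|L| = -3/√72, so θ ≈ 110.70°.

θ ≈ 110.70°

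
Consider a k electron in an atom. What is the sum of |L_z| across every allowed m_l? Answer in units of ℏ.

Σ|L_z| = 56 ℏ

A k state has l = 7.
m_l ∈ {-7, -6, -5, -4, -3, -2, -1, 0, 1, 2, 3, 4, 5, 6, 7}.
Σ|m_l| = 2(1+2+…+7) = 56.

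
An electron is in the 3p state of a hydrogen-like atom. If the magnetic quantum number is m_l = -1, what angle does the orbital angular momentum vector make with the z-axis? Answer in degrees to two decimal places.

3p means n = 3, l = 1.
|L| = √(l(l+1)) ℏ = √2 ℏ.
L_z = m_l ℏ = −1ℏ.
cos θ = L_z/|L| = -1/√2, so θ ≈ 135.00°.

θ ≈ 135.00°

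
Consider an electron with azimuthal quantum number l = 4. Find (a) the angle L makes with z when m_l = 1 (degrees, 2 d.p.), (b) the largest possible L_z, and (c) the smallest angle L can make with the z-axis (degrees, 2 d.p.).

For m_l = 1: cos θ = 1/√20, θ ≈ 77.08°.
L_z,max = lℏ = 4ℏ.
cos θ_min = 4/√20, so θ_min ≈ 26.57°.

θ(m_l=1) ≈ 77.08°; L_z,max = 4ℏ; θ_min ≈ 26.57°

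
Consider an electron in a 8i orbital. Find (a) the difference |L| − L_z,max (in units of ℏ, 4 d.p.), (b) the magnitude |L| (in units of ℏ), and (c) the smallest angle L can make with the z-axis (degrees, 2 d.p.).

|L|−L_z,max ≈ 0.4807ℏ; |L| = √42 ℏ ≈ 6.481ℏ; θ_min ≈ 22.21°

The 8i subshell has l = 6.
|L| − L_z,max = (√42 − 6)ℏ ≈ 0.4807ℏ.
|L| = ℏ√(6·7) = √42 ℏ ≈ 6.481ℏ.
cos θ_min = 6/√42, so θ_min ≈ 22.21°.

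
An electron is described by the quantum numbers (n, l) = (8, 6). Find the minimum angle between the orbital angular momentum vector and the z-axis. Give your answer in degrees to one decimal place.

|L|² = l(l+1)ℏ² = 42ℏ², so |L| = √42 ℏ.
The smallest angle corresponds to the largest L_z, i.e. m_l = l = 6, giving L_z = 6ℏ.
cos θ_min = 6/√42, so θ_min ≈ 22.2°.

θ_min ≈ 22.2°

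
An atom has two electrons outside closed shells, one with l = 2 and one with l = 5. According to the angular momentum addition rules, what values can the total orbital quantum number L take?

L = 3, 4, 5, 6, 7

L runs from |2 − 5| = 3 to 2 + 5 = 7.
L ∈ {3, 4, 5, 6, 7}.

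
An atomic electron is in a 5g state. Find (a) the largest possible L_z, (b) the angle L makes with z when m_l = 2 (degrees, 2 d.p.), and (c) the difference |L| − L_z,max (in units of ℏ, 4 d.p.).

For 5g, l = 4.
L_z,max = lℏ = 4ℏ.
For m_l = 2: cos θ = 2/√20, θ ≈ 63.43°.
|L| − L_z,max = (2√5 − 4)ℏ ≈ 0.4721ℏ.

L_z,max = 4ℏ; θ(m_l=2) ≈ 63.43°; |L|−L_z,max ≈ 0.4721ℏ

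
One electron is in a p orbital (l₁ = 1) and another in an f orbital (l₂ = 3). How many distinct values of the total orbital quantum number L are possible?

3

The total orbital quantum number L ranges from |l₁ − l₂| to l₁ + l₂ in integer steps.
L ∈ {2, 3, 4}.
That is 3 values.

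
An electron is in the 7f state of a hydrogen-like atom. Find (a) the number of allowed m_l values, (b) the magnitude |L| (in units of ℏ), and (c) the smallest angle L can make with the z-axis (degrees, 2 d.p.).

7 values; |L| = 2√3 ℏ ≈ 3.464ℏ; θ_min ≈ 30.00°

7f means n = 7, l = 3.
There are 2l+1 = 7 values of m_l.
|L| = ℏ√(3·4) = 2√3 ℏ ≈ 3.464ℏ.
cos θ_min = 3/√12, so θ_min ≈ 30.00°.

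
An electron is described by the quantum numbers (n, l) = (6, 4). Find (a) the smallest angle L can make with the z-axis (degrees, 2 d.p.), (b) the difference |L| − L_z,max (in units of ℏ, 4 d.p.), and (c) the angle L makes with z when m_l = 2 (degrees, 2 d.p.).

cos θ_min = 4/√20, so θ_min ≈ 26.57°.
|L| − L_z,max = (2√5 − 4)ℏ ≈ 0.4721ℏ.
For m_l = 2: cos θ = 2/√20, θ ≈ 63.43°.

θ_min ≈ 26.57°; |L|−L_z,max ≈ 0.4721ℏ; θ(m_l=2) ≈ 63.43°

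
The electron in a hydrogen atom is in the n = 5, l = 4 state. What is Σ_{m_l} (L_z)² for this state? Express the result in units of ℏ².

The allowed m_l values are -4, -3, -2, -1, 0, 1, 2, 3, 4.
Summing m² from −4 to 4: Σ m_l² = 60.

Σ(L_z)² = 60 ℏ²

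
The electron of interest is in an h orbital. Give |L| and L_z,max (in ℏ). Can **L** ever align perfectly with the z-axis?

H corresponds to l = 5.
|L| = √30 ℏ ≈ 5.4772ℏ, while L_z,max = lℏ = 5ℏ.
Since |L| > L_z,max, the vector can never point exactly along z; the closest it comes is θ_min = arccos(5/√30) ≈ 24.1°.

No: L_z,max = 5ℏ < |L| = √30 ℏ ≈ 5.477ℏ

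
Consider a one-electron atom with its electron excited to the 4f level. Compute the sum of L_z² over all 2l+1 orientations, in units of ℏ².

The 4f level has l = 3.
The allowed m_l values are -3, -2, -1, 0, 1, 2, 3.
Σ m_l² = l(l+1)(2l+1)/3 = 3·4·7/3 = 28.

Σ(L_z)² = 28 ℏ²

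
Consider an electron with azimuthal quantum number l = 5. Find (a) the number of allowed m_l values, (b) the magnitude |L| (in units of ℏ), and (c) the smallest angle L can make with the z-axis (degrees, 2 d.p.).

11 values; |L| = √30 ℏ ≈ 5.477ℏ; θ_min ≈ 24.09°

There are 2l+1 = 11 values of m_l.
|L| = ℏ√(5·6) = √30 ℏ ≈ 5.477ℏ.
cos θ_min = 5/√30, so θ_min ≈ 24.09°.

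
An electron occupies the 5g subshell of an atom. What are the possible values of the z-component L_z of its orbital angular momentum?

The 5g subshell has l = 4.
L_z = m_l ℏ with m_l ranging from −l to +l in integer steps.
For l = 4: m_l ∈ {-4, -3, -2, -1, 0, 1, 2, 3, 4}.

L_z ∈ {−4ℏ, −3ℏ, −2ℏ, −ℏ, 0, ℏ, 2ℏ, 3ℏ, 4ℏ}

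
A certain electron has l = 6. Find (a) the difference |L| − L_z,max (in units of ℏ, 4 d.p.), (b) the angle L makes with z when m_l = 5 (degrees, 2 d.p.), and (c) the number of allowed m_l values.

|L| − L_z,max = (√42 − 6)ℏ ≈ 0.4807ℏ.
For m_l = 5: cos θ = 5/√42, θ ≈ 39.51°.
There are 2l+1 = 13 values of m_l.

|L|−L_z,max ≈ 0.4807ℏ; θ(m_l=5) ≈ 39.51°; 13 values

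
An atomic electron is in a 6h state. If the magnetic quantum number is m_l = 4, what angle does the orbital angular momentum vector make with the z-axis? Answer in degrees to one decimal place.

θ ≈ 43.1°

The 6h subshell has l = 5.
|L| = √(l(l+1)) ℏ = √30 ℏ.
L_z = m_l ℏ = 4ℏ.
cos θ = L_z/|L| = 4/√30, so θ ≈ 43.1°.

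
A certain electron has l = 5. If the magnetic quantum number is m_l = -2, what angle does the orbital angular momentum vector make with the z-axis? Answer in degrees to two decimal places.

|L|² = l(l+1)ℏ² = 30ℏ², so |L| = √30 ℏ.
L_z = m_l ℏ = −2ℏ.
cos θ = L_z/|L| = -2/√30, so θ ≈ 111.42°.

θ ≈ 111.42°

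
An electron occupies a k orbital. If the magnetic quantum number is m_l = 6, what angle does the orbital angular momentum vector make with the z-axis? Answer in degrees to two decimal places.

For a k orbital, l = 7.
|L| = ℏ√(l(l+1)) = 2√14 ℏ.
L_z = m_l ℏ = 6ℏ.
cos θ = L_z/|L| = 6/√56, so θ ≈ 36.70°.

θ ≈ 36.70°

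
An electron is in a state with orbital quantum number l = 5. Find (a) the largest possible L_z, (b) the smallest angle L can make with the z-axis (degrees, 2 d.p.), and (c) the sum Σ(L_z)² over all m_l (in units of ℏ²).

L_z,max = lℏ = 5ℏ.
cos θ_min = 5/√30, so θ_min ≈ 24.09°.
Σ m_l² = 110, so Σ(L_z)² = 110 ℏ².

L_z,max = 5ℏ; θ_min ≈ 24.09°; Σ(L_z)² = 110 ℏ²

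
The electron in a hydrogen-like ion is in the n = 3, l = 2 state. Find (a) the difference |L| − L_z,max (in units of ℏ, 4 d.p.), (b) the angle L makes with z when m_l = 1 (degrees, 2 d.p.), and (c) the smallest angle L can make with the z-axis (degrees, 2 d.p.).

|L| − L_z,max = (√6 − 2)ℏ ≈ 0.4495ℏ.
For m_l = 1: cos θ = 1/√6, θ ≈ 65.91°.
cos θ_min = 2/√6, so θ_min ≈ 35.26°.

|L|−L_z,max ≈ 0.4495ℏ; θ(m_l=1) ≈ 65.91°; θ_min ≈ 35.26°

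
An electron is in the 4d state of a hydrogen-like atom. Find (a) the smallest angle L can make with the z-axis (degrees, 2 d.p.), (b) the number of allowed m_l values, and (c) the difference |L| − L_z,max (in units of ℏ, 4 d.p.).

θ_min ≈ 35.26°; 5 values; |L|−L_z,max ≈ 0.4495ℏ

For 4d, l = 2.
cos θ_min = 2/√6, so θ_min ≈ 35.26°.
There are 2l+1 = 5 values of m_l.
|L| − L_z,max = (√6 − 2)ℏ ≈ 0.4495ℏ.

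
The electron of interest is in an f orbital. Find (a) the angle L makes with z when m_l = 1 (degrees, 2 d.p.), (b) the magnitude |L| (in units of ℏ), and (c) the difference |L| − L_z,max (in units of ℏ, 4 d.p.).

An f state has l = 3.
For m_l = 1: cos θ = 1/√12, θ ≈ 73.22°.
|L| = ℏ√(3·4) = 2√3 ℏ ≈ 3.464ℏ.
|L| − L_z,max = (2√3 − 3)ℏ ≈ 0.4641ℏ.

θ(m_l=1) ≈ 73.22°; |L| = 2√3 ℏ ≈ 3.464ℏ; |L|−L_z,max ≈ 0.4641ℏ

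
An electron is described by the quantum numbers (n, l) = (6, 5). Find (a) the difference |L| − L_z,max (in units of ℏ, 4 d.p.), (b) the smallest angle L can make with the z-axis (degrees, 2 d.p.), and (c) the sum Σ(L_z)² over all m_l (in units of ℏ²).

|L|−L_z,max ≈ 0.4772ℏ; θ_min ≈ 24.09°; Σ(L_z)² = 110 ℏ²

|L| − L_z,max = (√30 − 5)ℏ ≈ 0.4772ℏ.
cos θ_min = 5/√30, so θ_min ≈ 24.09°.
Σ m_l² = 110, so Σ(L_z)² = 110 ℏ².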